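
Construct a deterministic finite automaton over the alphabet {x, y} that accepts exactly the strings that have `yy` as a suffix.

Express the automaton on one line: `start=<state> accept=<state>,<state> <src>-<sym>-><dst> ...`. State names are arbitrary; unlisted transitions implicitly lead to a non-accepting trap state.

start=A accept=C A-x->A A-y->B B-x->A B-y->C C-x->A C-y->C

Remember how much of `yy` the current input suffix matches. State A means no match yet; B means the last symbol is `y`; C means the last 2 symbols are `yy`. Only C accepts. On a mismatch, fall back to the longest proper suffix that is still a prefix of `yy`.
       x  y 
>  A   A  B 
   B   A  C 
 * C   A  C 
(> = start, * = accepting)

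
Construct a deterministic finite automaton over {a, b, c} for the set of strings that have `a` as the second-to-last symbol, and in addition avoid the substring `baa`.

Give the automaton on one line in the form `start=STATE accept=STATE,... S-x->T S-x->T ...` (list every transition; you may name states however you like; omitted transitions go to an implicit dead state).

start=S0 accept=S3,S4,S5 S0-a->S1 S0-b->S2 S0-c->S0 S1-a->S3 S1-b->S4 S1-c->S5 S2-a->S6 S2-b->S2 S2-c->S0 S3-a->S3 S3-b->S4 S3-c->S5 S4-a->S6 S4-b->S2 S4-c->S0 S5-a->S1 S5-b->S2 S5-c->S0 S6-a->S7 S6-b->S4 S6-c->S5 S7-a->S7 S7-b->S7 S7-c->S7

Handle the two conditions separately and then intersect. One (13 states) tracks the last 2 symbols read; the other (4 states) tracks partial matches of the forbidden pattern `baa`. Each combined state is a pair, one component from each; accept when both components accept. After merging equivalent states the machine shrinks.
With 8 states:
        a   b   c  
>  S0   S1  S2  S0 
   S1   S3  S4  S5 
   S2   S6  S2  S0 
 * S3   S3  S4  S5 
 * S4   S6  S2  S0 
 * S5   S1  S2  S0 
   S6   S7  S4  S5 
   S7   S7  S7  S7 
(> = start, * = accepting)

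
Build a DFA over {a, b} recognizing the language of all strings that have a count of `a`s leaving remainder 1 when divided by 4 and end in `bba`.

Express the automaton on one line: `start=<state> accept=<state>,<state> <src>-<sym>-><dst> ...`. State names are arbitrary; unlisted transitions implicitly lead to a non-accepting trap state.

start=q0 accept=q6 q0-a->q1 q0-b->q2 q1-a->q3 q1-b->q1 q2-a->q1 q2-b->q4 q3-a->q5 q3-b->q3 q4-a->q6 q4-b->q4 q5-a->q0 q5-b->q5 q6-a->q3 q6-b->q1

Run two small machines in parallel and take their product. The first has 4 states tracking the count of `a`s modulo 4; the second has 4 states tracking how much of the suffix `bba` has currently been matched. A product state is a pair (one from each), accepting exactly when both do. Equivalent product states are then merged.
A 7-state machine:
        a   b  
>  q0   q1  q2 
   q1   q3  q1 
   q2   q1  q4 
   q3   q5  q3 
   q4   q6  q4 
   q5   q0  q5 
 * q6   q3  q1 
(> = start, * = accepting)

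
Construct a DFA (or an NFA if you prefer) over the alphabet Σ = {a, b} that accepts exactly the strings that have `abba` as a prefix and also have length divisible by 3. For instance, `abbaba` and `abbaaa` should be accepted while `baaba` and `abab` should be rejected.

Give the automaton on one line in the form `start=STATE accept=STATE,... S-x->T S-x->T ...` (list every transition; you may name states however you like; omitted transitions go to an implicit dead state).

Build one automaton per condition and run them in lockstep. The first has 6 states tracking whether the input so far still matches the prefix `abba`; the second has 3 states tracking the input length modulo 3. A product state is a pair (one from each), accepting exactly when both do. Equivalent product states are then merged.
An 8-state machine:
        a   b  
>  q0   q1  q2 
   q1   q2  q3 
   q2   q2  q2 
   q3   q2  q4 
   q4   q5  q2 
   q5   q6  q6 
   q6   q7  q7 
 * q7   q5  q5 
(> = start, * = accepting)

start=q0 accept=q7 q0-a->q1 q0-b->q2 q1-a->q2 q1-b->q3 q2-a->q2 q2-b->q2 q3-a->q2 q3-b->q4 q4-a->q5 q4-b->q2 q5-a->q6 q5-b->q6 q6-a->q7 q6-b->q7 q7-a->q5 q7-b->q5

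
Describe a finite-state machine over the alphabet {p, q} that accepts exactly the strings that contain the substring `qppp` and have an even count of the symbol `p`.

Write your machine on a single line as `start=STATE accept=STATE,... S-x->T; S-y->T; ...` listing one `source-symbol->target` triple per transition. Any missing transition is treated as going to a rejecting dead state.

Handle the two conditions separately and then intersect. One (5 states) tracks whether and how much of `qppp` has been seen; the other (2 states) tracks the count of `p`s modulo 2. Each combined state is a pair, one component from each; accept when both components accept.
       p  q 
>  A   B  C 
   B   A  D 
   C   E  C 
   D   F  D 
   E   G  D 
   F   H  C 
   G   I  C 
   H   J  D 
   I   J  I 
 * J   I  J 
(> = start, * = accepting)

start=A; accept=J; A-p->B; A-q->C; B-p->A; B-q->D; C-p->E; C-q->C; D-p->F; D-q->D; E-p->G; E-q->D; F-p->H; F-q->C; G-p->I; G-q->C; H-p->J; H-q->D; I-p->J; I-q->I; J-p->I; J-q->J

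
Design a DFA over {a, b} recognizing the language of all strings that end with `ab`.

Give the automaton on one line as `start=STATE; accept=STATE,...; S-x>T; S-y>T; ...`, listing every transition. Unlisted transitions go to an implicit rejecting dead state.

start=S0; accept=S2; S0-a>S1; S0-b>S0; S1-a>S1; S1-b>S2; S2-a>S1; S2-b>S0

Remember how much of `ab` the current input suffix matches. State S0 means no match yet; S1 means the last symbol is `a`; S2 means the last 2 symbols are `ab`. Only S2 accepts. On a mismatch, fall back to the longest proper suffix that is still a prefix of `ab`.
        a   b  
>  S0   S1  S0 
   S1   S1  S2 
 * S2   S1  S0 
(> = start, * = accepting)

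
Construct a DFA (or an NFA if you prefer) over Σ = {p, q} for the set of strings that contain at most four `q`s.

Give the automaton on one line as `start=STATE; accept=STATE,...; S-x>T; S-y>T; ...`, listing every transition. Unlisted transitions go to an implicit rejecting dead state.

Only the number of `q`s matters, and only up to 5. Make a chain S0 → S1 → S2 → S3 → S4 → S5 advanced by each `q` (with S5 absorbing); every other symbol self-loops. The accepting set is {S0, S1, S2, S3, S4}.
With 6 states:
        p   q  
>* S0   S0  S1 
 * S1   S1  S2 
 * S2   S2  S3 
 * S3   S3  S4 
 * S4   S4  S5 
   S5   S5  S5 
(> = start, * = accepting)

start=S0; accept=S0,S1,S2,S3,S4; S0-p>S0; S0-q>S1; S1-p>S1; S1-q>S2; S2-p>S2; S2-q>S3; S3-p>S3; S3-q>S4; S4-p>S4; S4-q>S5; S5-p>S5; S5-q>S5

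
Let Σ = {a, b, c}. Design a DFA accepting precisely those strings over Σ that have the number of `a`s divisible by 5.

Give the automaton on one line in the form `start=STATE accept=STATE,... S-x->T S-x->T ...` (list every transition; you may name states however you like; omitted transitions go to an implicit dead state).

The only thing that matters is how many `a`s have appeared, reduced mod 5. Use one state per residue: s0 for 0, …, s4 for 4. Reading `a` moves to the next residue; anything else stays put. s0 is accepting.
A 5-state machine:
        a   b   c  
>* s0   s1  s0  s0 
   s1   s2  s1  s1 
   s2   s3  s2  s2 
   s3   s4  s3  s3 
   s4   s0  s4  s4 
(> = start, * = accepting)

start=s0 accept=s0 s0-a->s1 s0-b->s0 s0-c->s0 s1-a->s2 s1-b->s1 s1-c->s1 s2-a->s3 s2-b->s2 s2-c->s2 s3-a->s4 s3-b->s3 s3-c->s3 s4-a->s0 s4-b->s4 s4-c->s4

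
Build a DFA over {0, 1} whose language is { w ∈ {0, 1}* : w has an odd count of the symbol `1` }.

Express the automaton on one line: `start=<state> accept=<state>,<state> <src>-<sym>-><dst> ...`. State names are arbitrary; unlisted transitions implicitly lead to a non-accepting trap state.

start=s0 accept=s1 s0-0->s0 s0-1->s1 s1-0->s1 s1-1->s0

The only thing that matters is how many `1`s have appeared, reduced mod 2. Use one state per residue: s0 for 0, …, s1 for 1. Reading `1` moves to the next residue; anything else stays put. s1 is accepting.
With 2 states:
        0   1  
>  s0   s0  s1 
 * s1   s1  s0 
(> = start, * = accepting)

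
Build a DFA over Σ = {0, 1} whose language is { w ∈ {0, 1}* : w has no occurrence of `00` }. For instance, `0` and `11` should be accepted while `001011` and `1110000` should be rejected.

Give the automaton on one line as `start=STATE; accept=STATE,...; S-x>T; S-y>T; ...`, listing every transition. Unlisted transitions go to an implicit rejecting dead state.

This is the complement of 'contains `00`'. Use the same substring-matching states — q0 through q2 holding how much of `00` has just been matched — but flip the accepting set: everything except the trap q2 accepts.
3 states suffice.
        0   1  
>* q0   q1  q0 
 * q1   q2  q0 
   q2   q2  q2 
(> = start, * = accepting)

start=q0; accept=q0,q1; q0-0>q1; q0-1>q0; q1-0>q2; q1-1>q0; q2-0>q2; q2-1>q2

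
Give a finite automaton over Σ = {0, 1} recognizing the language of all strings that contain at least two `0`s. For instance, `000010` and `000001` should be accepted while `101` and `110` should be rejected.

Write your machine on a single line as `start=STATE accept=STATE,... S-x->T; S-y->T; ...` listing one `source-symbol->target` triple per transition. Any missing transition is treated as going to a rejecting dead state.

start=q0; accept=q2,q3; q0-0->q1; q0-1->q0; q1-0->q2; q1-1->q1; q2-0->q3; q2-1->q2; q3-0->q3; q3-1->q3

Only the number of `0`s matters, and only up to 3. Make a chain q0 → q1 → q2 → q3 advanced by each `0` (with q3 absorbing); every other symbol self-loops. The accepting set is {q2, q3}.
4 states suffice.
        0   1  
>  q0   q1  q0 
   q1   q2  q1 
 * q2   q3  q2 
 * q3   q3  q3 
(> = start, * = accepting)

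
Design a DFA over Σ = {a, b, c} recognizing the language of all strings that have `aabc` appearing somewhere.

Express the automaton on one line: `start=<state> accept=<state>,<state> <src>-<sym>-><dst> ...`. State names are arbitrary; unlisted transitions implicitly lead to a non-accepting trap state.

start=S0 accept=S4 S0-a->S1 S0-b->S0 S0-c->S0 S1-a->S2 S1-b->S0 S1-c->S0 S2-a->S2 S2-b->S3 S2-c->S0 S3-a->S1 S3-b->S0 S3-c->S4 S4-a->S4 S4-b->S4 S4-c->S4

Track how much of `aabc` has been matched so far: state S0 is no progress, S4 is the absorbing accept state reached once `aabc` has occurred. Intermediate states record partial matches; on a mismatch, fall back to the longest reusable overlap.
A 5-state machine:
        a   b   c  
>  S0   S1  S0  S0 
   S1   S2  S0  S0 
   S2   S2  S3  S0 
   S3   S1  S0  S4 
 * S4   S4  S4  S4 
(> = start, * = accepting)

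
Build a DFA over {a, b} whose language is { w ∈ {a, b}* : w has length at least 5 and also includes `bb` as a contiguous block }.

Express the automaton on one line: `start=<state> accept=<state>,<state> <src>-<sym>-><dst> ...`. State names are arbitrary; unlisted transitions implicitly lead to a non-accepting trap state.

Handle the two conditions separately and then intersect. One (7 states) tracks the input length, saturating at 6; the other (3 states) tracks whether and how much of `bb` has been seen. Each combined state is a pair, one component from each; accept when both components accept.
With 18 states:
          a    b  
>  q0     q1   q2 
   q1     q3   q4 
   q2     q3   q5 
   q3     q6   q7 
   q4     q6   q8 
   q5     q8   q8 
   q6     q9  q10 
   q7     q9  q11 
   q8    q11  q11 
   q9    q12  q13 
   q10   q12  q14 
   q11   q14  q14 
   q12   q15  q16 
   q13   q15  q17 
 * q14   q17  q17 
   q15   q15  q16 
   q16   q15  q17 
 * q17   q17  q17 
(> = start, * = accepting)

start=q0 accept=q14,q17 q0-a->q1 q0-b->q2 q1-a->q3 q1-b->q4 q2-a->q3 q2-b->q5 q3-a->q6 q3-b->q7 q4-a->q6 q4-b->q8 q5-a->q8 q5-b->q8 q6-a->q9 q6-b->q10 q7-a->q9 q7-b->q11 q8-a->q11 q8-b->q11 q9-a->q12 q9-b->q13 q10-a->q12 q10-b->q14 q11-a->q14 q11-b->q14 q12-a->q15 q12-b->q16 q13-a->q15 q13-b->q17 q14-a->q17 q14-b->q17 q15-a->q15 q15-b->q16 q16-a->q15 q16-b->q17 q17-a->q17 q17-b->q17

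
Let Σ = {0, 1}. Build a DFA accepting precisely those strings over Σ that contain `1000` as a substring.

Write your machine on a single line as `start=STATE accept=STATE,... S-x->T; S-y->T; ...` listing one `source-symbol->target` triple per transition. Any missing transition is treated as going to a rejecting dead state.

start=A; accept=E; A-0->A; A-1->B; B-0->C; B-1->B; C-0->D; C-1->B; D-0->E; D-1->B; E-0->E; E-1->E

States A..D record the length of the longest prefix of `1000` that matches the current input suffix. Reaching E means `1000` has been seen, and we stay there forever. Accept from E.
With 5 states:
       0  1 
>  A   A  B 
   B   C  B 
   C   D  B 
   D   E  B 
 * E   E  E 
(> = start, * = accepting)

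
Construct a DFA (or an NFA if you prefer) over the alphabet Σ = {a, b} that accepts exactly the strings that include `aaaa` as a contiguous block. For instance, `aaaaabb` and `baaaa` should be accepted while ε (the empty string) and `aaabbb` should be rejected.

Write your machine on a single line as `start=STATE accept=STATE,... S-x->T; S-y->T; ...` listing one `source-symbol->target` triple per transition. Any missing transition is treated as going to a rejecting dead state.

Track how much of `aaaa` has been matched so far: state q0 is no progress, q4 is the absorbing accept state reached once `aaaa` has occurred. Intermediate states record partial matches; on a mismatch, fall back to the longest reusable overlap.
A 5-state machine:
        a   b  
>  q0   q1  q0 
   q1   q2  q0 
   q2   q3  q0 
   q3   q4  q0 
 * q4   q4  q4 
(> = start, * = accepting)

start=q0; accept=q4; q0-a->q1; q0-b->q0; q1-a->q2; q1-b->q0; q2-a->q3; q2-b->q0; q3-a->q4; q3-b->q0; q4-a->q4; q4-b->q4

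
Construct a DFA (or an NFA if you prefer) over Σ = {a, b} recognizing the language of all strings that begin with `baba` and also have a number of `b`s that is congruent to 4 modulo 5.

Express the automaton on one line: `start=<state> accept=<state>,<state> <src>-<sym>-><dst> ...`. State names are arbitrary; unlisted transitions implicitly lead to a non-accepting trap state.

Handle the two conditions separately and then intersect. The first has 6 states tracking whether the input so far still matches the prefix `baba`; the second has 5 states tracking the count of `b`s modulo 5. A product state is a pair (one from each), accepting exactly when both do.
With 14 states:
          a    b  
>  s0     s1   s2 
   s1     s1   s3 
   s2     s4   s5 
   s3     s3   s5 
   s4     s3   s6 
   s5     s5   s7 
   s6     s8   s7 
   s7     s7   s9 
   s8     s8  s10 
   s9     s9   s1 
   s10   s10  s11 
 * s11   s11  s12 
   s12   s12  s13 
   s13   s13   s8 
(> = start, * = accepting)

start=s0 accept=s11 s0-a->s1 s0-b->s2 s1-a->s1 s1-b->s3 s2-a->s4 s2-b->s5 s3-a->s3 s3-b->s5 s4-a->s3 s4-b->s6 s5-a->s5 s5-b->s7 s6-a->s8 s6-b->s7 s7-a->s7 s7-b->s9 s8-a->s8 s8-b->s10 s9-a->s9 s9-b->s1 s10-a->s10 s10-b->s11 s11-a->s11 s11-b->s12 s12-a->s12 s12-b->s13 s13-a->s13 s13-b->s8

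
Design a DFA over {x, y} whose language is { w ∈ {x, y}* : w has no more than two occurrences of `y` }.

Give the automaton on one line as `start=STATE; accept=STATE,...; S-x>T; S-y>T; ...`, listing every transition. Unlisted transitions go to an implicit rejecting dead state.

Count `y`s, saturating at 3: states S0 through S2 mean 0 through 2 `y`s seen; S3 means more than 2. Each `y` increments (capped at S3); other symbols loop. Accept from {S0, S1, S2}.
A 4-state machine:
        x   y  
>* S0   S0  S1 
 * S1   S1  S2 
 * S2   S2  S3 
   S3   S3  S3 
(> = start, * = accepting)

start=S0; accept=S0,S1,S2; S0-x>S0; S0-y>S1; S1-x>S1; S1-y>S2; S2-x>S2; S2-y>S3; S3-x>S3; S3-y>S3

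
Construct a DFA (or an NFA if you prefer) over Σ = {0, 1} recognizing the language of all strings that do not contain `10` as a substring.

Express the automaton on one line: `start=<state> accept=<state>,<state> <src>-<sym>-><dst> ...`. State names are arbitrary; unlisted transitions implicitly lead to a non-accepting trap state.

This is the complement of 'contains `10`'. Use the same substring-matching states — S0 through S2 holding how much of `10` has just been matched — but flip the accepting set: everything except the trap S2 accepts.
With 3 states:
        0   1  
>* S0   S0  S1 
 * S1   S2  S1 
   S2   S2  S2 
(> = start, * = accepting)

start=S0 accept=S0,S1 S0-0->S0 S0-1->S1 S1-0->S2 S1-1->S1 S2-0->S2 S2-1->S2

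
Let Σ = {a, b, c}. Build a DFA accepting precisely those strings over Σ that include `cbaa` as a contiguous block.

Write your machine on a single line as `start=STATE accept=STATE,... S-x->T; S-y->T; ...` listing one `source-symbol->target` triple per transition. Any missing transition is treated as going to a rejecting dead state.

Track how much of `cbaa` has been matched so far: state s0 is no progress, s4 is the absorbing accept state reached once `cbaa` has occurred. Intermediate states record partial matches; on a mismatch, fall back to the longest reusable overlap.
With 5 states:
        a   b   c  
>  s0   s0  s0  s1 
   s1   s0  s2  s1 
   s2   s3  s0  s1 
   s3   s4  s0  s1 
 * s4   s4  s4  s4 
(> = start, * = accepting)

start=s0; accept=s4; s0-a->s0; s0-b->s0; s0-c->s1; s1-a->s0; s1-b->s2; s1-c->s1; s2-a->s3; s2-b->s0; s2-c->s1; s3-a->s4; s3-b->s0; s3-c->s1; s4-a->s4; s4-b->s4; s4-c->s4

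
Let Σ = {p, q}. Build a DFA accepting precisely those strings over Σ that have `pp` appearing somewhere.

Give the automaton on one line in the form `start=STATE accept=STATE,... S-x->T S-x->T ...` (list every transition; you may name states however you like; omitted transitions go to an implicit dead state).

Track how much of `pp` has been matched so far: state A is no progress, C is the absorbing accept state reached once `pp` has occurred. Intermediate states record partial matches; on a mismatch, fall back to the longest reusable overlap.
With 3 states:
       p  q 
>  A   B  A 
   B   C  A 
 * C   C  C 
(> = start, * = accepting)

start=A accept=C A-p->B A-q->A B-p->C B-q->A C-p->C C-q->C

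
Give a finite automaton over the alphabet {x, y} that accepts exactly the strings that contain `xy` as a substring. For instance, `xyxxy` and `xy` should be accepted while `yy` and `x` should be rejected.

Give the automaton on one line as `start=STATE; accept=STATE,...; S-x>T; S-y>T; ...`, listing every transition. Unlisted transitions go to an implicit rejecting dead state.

Track how much of `xy` has been matched so far: state q0 is no progress, q2 is the absorbing accept state reached once `xy` has occurred. Intermediate states record partial matches; on a mismatch, fall back to the longest reusable overlap.
A 3-state machine:
        x   y  
>  q0   q1  q0 
   q1   q1  q2 
 * q2   q2  q2 
(> = start, * = accepting)

start=q0; accept=q2; q0-x>q1; q0-y>q0; q1-x>q1; q1-y>q2; q2-x>q2; q2-y>q2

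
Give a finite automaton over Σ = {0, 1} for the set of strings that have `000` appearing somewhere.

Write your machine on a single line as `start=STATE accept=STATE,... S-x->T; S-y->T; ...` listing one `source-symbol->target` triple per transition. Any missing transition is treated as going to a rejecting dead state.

start=A; accept=D; A-0->B; A-1->A; B-0->C; B-1->A; C-0->D; C-1->A; D-0->D; D-1->D

Track how much of `000` has been matched so far: state A is no progress, D is the absorbing accept state reached once `000` has occurred. Intermediate states record partial matches; on a mismatch, fall back to the longest reusable overlap.
       0  1 
>  A   B  A 
   B   C  A 
   C   D  A 
 * D   D  D 
(> = start, * = accepting)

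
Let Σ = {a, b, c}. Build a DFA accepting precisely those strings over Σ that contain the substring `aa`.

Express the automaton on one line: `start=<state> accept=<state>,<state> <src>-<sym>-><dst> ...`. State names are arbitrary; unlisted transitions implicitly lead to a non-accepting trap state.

start=s0 accept=s2 s0-a->s1 s0-b->s0 s0-c->s0 s1-a->s2 s1-b->s0 s1-c->s0 s2-a->s2 s2-b->s2 s2-c->s2

States s0..s1 record the length of the longest prefix of `aa` that matches the current input suffix. Reaching s2 means `aa` has been seen, and we stay there forever. Accept from s2.
A 3-state machine:
        a   b   c  
>  s0   s1  s0  s0 
   s1   s2  s0  s0 
 * s2   s2  s2  s2 
(> = start, * = accepting)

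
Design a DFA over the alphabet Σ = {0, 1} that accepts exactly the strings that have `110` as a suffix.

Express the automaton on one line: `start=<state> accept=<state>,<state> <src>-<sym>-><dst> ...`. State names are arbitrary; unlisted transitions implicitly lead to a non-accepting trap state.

start=q0 accept=q3 q0-0->q0 q0-1->q1 q1-0->q0 q1-1->q2 q2-0->q3 q2-1->q2 q3-0->q0 q3-1->q1

Let each state record the length of the longest suffix of the input read so far that is also a prefix of `110`. q1 means the last symbol is `1`; q2 means the last 2 symbols are `11`; q3 means the last 3 symbols are `110`. Accept only at q3, where the string currently ends in `110`.
A 4-state machine:
        0   1  
>  q0   q0  q1 
   q1   q0  q2 
   q2   q3  q2 
 * q3   q0  q1 
(> = start, * = accepting)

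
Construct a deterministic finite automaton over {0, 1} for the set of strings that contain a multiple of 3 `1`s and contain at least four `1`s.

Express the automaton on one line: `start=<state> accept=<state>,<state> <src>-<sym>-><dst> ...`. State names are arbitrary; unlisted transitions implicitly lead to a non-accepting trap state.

Build one automaton per condition and run them in lockstep. One (3 states) tracks the count of `1`s modulo 3; the other (6 states) tracks the count of `1`s, saturating at 5. Each combined state is a pair, one component from each; accept when both components accept. Minimizing collapses redundant product states.
        0   1  
>  q0   q0  q1 
   q1   q1  q2 
   q2   q2  q3 
   q3   q3  q4 
   q4   q4  q5 
   q5   q5  q6 
 * q6   q6  q4 
(> = start, * = accepting)

start=q0 accept=q6 q0-0->q0 q0-1->q1 q1-0->q1 q1-1->q2 q2-0->q2 q2-1->q3 q3-0->q3 q3-1->q4 q4-0->q4 q4-1->q5 q5-0->q5 q5-1->q6 q6-0->q6 q6-1->q4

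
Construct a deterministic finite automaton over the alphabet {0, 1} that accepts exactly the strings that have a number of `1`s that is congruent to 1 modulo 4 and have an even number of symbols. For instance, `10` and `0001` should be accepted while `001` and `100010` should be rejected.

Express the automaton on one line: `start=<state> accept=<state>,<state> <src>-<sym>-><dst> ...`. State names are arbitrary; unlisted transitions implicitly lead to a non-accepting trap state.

start=A accept=D A-0->B A-1->C B-0->A B-1->D C-0->D C-1->E D-0->C D-1->F E-0->F E-1->G F-0->E F-1->H G-0->H G-1->A H-0->G H-1->B

Run two small machines in parallel and take their product. The first has 4 states tracking the count of `1`s modulo 4; the second has 2 states tracking the input length modulo 2. A product state is a pair (one from each), accepting exactly when both do.
       0  1 
>  A   B  C 
   B   A  D 
   C   D  E 
 * D   C  F 
   E   F  G 
   F   E  H 
   G   H  A 
   H   G  B 
(> = start, * = accepting)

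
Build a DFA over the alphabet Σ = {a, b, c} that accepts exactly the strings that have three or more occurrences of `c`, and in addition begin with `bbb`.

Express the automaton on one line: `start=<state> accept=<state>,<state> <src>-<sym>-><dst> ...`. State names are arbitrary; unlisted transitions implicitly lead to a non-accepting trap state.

start=s0 accept=s7 s0-a->s1 s0-b->s2 s0-c->s1 s1-a->s1 s1-b->s1 s1-c->s1 s2-a->s1 s2-b->s3 s2-c->s1 s3-a->s1 s3-b->s4 s3-c->s1 s4-a->s4 s4-b->s4 s4-c->s5 s5-a->s5 s5-b->s5 s5-c->s6 s6-a->s6 s6-b->s6 s6-c->s7 s7-a->s7 s7-b->s7 s7-c->s7

Build one automaton per condition and run them in lockstep. The first has 5 states tracking the count of `c`s, saturating at 4; the second has 5 states tracking whether the input so far still matches the prefix `bbb`. A product state is a pair (one from each), accepting exactly when both do. Equivalent product states are then merged.
An 8-state machine:
        a   b   c  
>  s0   s1  s2  s1 
   s1   s1  s1  s1 
   s2   s1  s3  s1 
   s3   s1  s4  s1 
   s4   s4  s4  s5 
   s5   s5  s5  s6 
   s6   s6  s6  s7 
 * s7   s7  s7  s7 
(> = start, * = accepting)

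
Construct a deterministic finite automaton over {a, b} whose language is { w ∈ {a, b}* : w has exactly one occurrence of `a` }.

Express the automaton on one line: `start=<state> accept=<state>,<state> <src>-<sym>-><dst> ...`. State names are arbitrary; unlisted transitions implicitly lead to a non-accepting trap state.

start=s0 accept=s1 s0-a->s1 s0-b->s0 s1-a->s2 s1-b->s1 s2-a->s2 s2-b->s2

Count `a`s, saturating at 2: state s0 means no `a` yet, s1 means one `a` seen, s2 means more than one. Each `a` increments (capped at s2); other symbols loop. Accept from {s1}.
        a   b  
>  s0   s1  s0 
 * s1   s2  s1 
   s2   s2  s2 
(> = start, * = accepting)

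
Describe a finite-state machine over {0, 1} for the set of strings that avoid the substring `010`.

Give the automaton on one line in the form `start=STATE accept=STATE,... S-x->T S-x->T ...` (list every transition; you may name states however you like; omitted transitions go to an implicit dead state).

start=q0 accept=q0,q1,q2 q0-0->q1 q0-1->q0 q1-0->q1 q1-1->q2 q2-0->q3 q2-1->q0 q3-0->q3 q3-1->q3

This is the complement of 'contains `010`'. Use the same substring-matching states — q0 through q3 holding how much of `010` has just been matched — but flip the accepting set: everything except the trap q3 accepts.
With 4 states:
        0   1  
>* q0   q1  q0 
 * q1   q1  q2 
 * q2   q3  q0 
   q3   q3  q3 
(> = start, * = accepting)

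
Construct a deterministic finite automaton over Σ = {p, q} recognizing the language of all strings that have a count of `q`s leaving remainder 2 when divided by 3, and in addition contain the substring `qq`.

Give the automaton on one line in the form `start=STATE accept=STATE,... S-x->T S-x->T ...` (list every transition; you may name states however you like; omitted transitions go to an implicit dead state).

start=s0 accept=s3 s0-p->s0 s0-q->s1 s1-p->s2 s1-q->s3 s2-p->s2 s2-q->s4 s3-p->s3 s3-q->s5 s4-p->s6 s4-q->s5 s5-p->s5 s5-q->s7 s6-p->s6 s6-q->s8 s7-p->s7 s7-q->s3 s8-p->s0 s8-q->s7

Run two small machines in parallel and take their product. The first has 3 states tracking the count of `q`s modulo 3; the second has 3 states tracking whether and how much of `qq` has been seen. A product state is a pair (one from each), accepting exactly when both do.
        p   q  
>  s0   s0  s1 
   s1   s2  s3 
   s2   s2  s4 
 * s3   s3  s5 
   s4   s6  s5 
   s5   s5  s7 
   s6   s6  s8 
   s7   s7  s3 
   s8   s0  s7 
(> = start, * = accepting)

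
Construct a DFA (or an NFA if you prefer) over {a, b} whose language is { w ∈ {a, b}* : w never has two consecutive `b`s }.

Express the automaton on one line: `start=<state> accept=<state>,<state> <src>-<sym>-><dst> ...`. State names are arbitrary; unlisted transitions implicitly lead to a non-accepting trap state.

Track partial matches of the forbidden pattern `bb`. State q2 is a dead state reached once `bb` has occurred; every other state accepts. q0 means no part of `bb` is currently matched.
        a   b  
>* q0   q0  q1 
 * q1   q0  q2 
   q2   q2  q2 
(> = start, * = accepting)

start=q0 accept=q0,q1 q0-a->q0 q0-b->q1 q1-a->q0 q1-b->q2 q2-a->q2 q2-b->q2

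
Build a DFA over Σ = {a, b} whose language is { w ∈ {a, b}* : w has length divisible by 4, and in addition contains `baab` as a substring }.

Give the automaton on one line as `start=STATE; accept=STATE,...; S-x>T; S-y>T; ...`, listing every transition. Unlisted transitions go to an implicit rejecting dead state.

start=q0; accept=q13; q0-a>q1; q0-b>q2; q1-a>q3; q1-b>q4; q2-a>q5; q2-b>q4; q3-a>q6; q3-b>q7; q4-a>q8; q4-b>q7; q5-a>q9; q5-b>q7; q6-a>q0; q6-b>q10; q7-a>q11; q7-b>q10; q8-a>q12; q8-b>q10; q9-a>q0; q9-b>q13; q10-a>q14; q10-b>q2; q11-a>q15; q11-b>q2; q12-a>q1; q12-b>q16; q13-a>q16; q13-b>q16; q14-a>q17; q14-b>q4; q15-a>q3; q15-b>q18; q16-a>q18; q16-b>q18; q17-a>q6; q17-b>q19; q18-a>q19; q18-b>q19; q19-a>q13; q19-b>q13

Handle the two conditions separately and then intersect. One (4 states) tracks the input length modulo 4; the other (5 states) tracks whether and how much of `baab` has been seen. Each combined state is a pair, one component from each; accept when both components accept.
A 20-state machine:
          a    b  
>  q0     q1   q2 
   q1     q3   q4 
   q2     q5   q4 
   q3     q6   q7 
   q4     q8   q7 
   q5     q9   q7 
   q6     q0  q10 
   q7    q11  q10 
   q8    q12  q10 
   q9     q0  q13 
   q10   q14   q2 
   q11   q15   q2 
   q12    q1  q16 
 * q13   q16  q16 
   q14   q17   q4 
   q15    q3  q18 
   q16   q18  q18 
   q17    q6  q19 
   q18   q19  q19 
   q19   q13  q13 
(> = start, * = accepting)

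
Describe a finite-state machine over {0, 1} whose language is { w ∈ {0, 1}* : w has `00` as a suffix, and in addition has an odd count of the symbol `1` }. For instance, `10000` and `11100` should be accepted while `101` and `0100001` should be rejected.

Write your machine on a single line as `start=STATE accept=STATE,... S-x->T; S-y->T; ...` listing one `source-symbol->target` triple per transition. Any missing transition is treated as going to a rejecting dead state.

start=s0; accept=s3; s0-0->s0; s0-1->s1; s1-0->s2; s1-1->s0; s2-0->s3; s2-1->s0; s3-0->s3; s3-1->s0

Run two small machines in parallel and take their product. The first has 3 states tracking how much of the suffix `00` has currently been matched; the second has 2 states tracking the count of `1`s modulo 2. A product state is a pair (one from each), accepting exactly when both do. Equivalent product states are then merged.
        0   1  
>  s0   s0  s1 
   s1   s2  s0 
   s2   s3  s0 
 * s3   s3  s0 
(> = start, * = accepting)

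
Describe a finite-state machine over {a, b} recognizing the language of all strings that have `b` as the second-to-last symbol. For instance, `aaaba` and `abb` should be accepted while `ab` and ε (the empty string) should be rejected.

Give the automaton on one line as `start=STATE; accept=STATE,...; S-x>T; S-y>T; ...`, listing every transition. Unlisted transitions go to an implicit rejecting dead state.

start=q0; accept=q5,q6; q0-a>q1; q0-b>q2; q1-a>q3; q1-b>q4; q2-a>q5; q2-b>q6; q3-a>q3; q3-b>q4; q4-a>q5; q4-b>q6; q5-a>q3; q5-b>q4; q6-a>q5; q6-b>q6

A DFA must remember the last 2 symbols (since which symbol is second-to-last isn't known until the input ends). Use one state per possible window of the last ≤2 symbols; accept from those whose window starts with `b`.
With 7 states:
        a   b  
>  q0   q1  q2 
   q1   q3  q4 
   q2   q5  q6 
   q3   q3  q4 
   q4   q5  q6 
 * q5   q3  q4 
 * q6   q5  q6 
(> = start, * = accepting)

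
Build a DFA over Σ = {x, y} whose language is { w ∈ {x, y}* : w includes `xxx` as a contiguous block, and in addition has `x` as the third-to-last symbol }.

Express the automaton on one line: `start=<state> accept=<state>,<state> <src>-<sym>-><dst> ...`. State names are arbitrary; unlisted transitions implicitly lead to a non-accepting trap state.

start=A accept=D,E,F,G A-x->B A-y->A B-x->C B-y->A C-x->D C-y->A D-x->D D-y->E E-x->F E-y->G F-x->H F-y->I G-x->J G-y->K H-x->D H-y->E I-x->F I-y->G J-x->H J-y->I K-x->J K-y->K

Build one automaton per condition and run them in lockstep. The first has 4 states tracking whether and how much of `xxx` has been seen; the second has 15 states tracking the last 3 symbols read. A product state is a pair (one from each), accepting exactly when both do. Equivalent product states are then merged.
With 11 states:
       x  y 
>  A   B  A 
   B   C  A 
   C   D  A 
 * D   D  E 
 * E   F  G 
 * F   H  I 
 * G   J  K 
   H   D  E 
   I   F  G 
   J   H  I 
   K   J  K 
(> = start, * = accepting)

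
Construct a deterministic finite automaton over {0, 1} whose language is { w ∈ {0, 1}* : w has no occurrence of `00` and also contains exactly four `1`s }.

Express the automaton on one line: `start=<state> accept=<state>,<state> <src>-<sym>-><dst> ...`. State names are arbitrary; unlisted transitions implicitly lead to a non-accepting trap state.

Build one automaton per condition and run them in lockstep. One (3 states) tracks partial matches of the forbidden pattern `00`; the other (6 states) tracks the count of `1`s, saturating at 5. Each combined state is a pair, one component from each; accept when both components accept. Equivalent product states are then merged.
An 11-state machine:
          0    1  
>  s0     s1   s2 
   s1     s3   s2 
   s2     s4   s5 
   s3     s3   s3 
   s4     s3   s5 
   s5     s6   s7 
   s6     s3   s7 
   s7     s8   s9 
   s8     s3   s9 
 * s9    s10   s3 
 * s10    s3   s3 
(> = start, * = accepting)

start=s0 accept=s9,s10 s0-0->s1 s0-1->s2 s1-0->s3 s1-1->s2 s2-0->s4 s2-1->s5 s3-0->s3 s3-1->s3 s4-0->s3 s4-1->s5 s5-0->s6 s5-1->s7 s6-0->s3 s6-1->s7 s7-0->s8 s7-1->s9 s8-0->s3 s8-1->s9 s9-0->s10 s9-1->s3 s10-0->s3 s10-1->s3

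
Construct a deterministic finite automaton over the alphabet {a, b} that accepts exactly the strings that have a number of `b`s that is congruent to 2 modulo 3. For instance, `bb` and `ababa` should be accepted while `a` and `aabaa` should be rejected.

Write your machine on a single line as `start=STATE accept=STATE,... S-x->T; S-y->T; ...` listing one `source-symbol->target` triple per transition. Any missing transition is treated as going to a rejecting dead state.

The only thing that matters is how many `b`s have appeared, reduced mod 3. Use one state per residue: q0 for 0, …, q2 for 2. Reading `b` moves to the next residue; anything else stays put. q2 is accepting.
3 states suffice.
        a   b  
>  q0   q0  q1 
   q1   q1  q2 
 * q2   q2  q0 
(> = start, * = accepting)

start=q0; accept=q2; q0-a->q0; q0-b->q1; q1-a->q1; q1-b->q2; q2-a->q2; q2-b->q0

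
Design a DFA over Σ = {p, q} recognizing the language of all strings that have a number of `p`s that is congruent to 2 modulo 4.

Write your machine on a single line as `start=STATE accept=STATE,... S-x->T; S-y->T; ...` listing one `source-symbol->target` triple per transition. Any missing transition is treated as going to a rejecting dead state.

start=s0; accept=s2; s0-p->s1; s0-q->s0; s1-p->s2; s1-q->s1; s2-p->s3; s2-q->s2; s3-p->s0; s3-q->s3

The only thing that matters is how many `p`s have appeared, reduced mod 4. Use one state per residue: s0 for 0, …, s3 for 3. Reading `p` moves to the next residue; anything else stays put. s2 is accepting.
        p   q  
>  s0   s1  s0 
   s1   s2  s1 
 * s2   s3  s2 
   s3   s0  s3 
(> = start, * = accepting)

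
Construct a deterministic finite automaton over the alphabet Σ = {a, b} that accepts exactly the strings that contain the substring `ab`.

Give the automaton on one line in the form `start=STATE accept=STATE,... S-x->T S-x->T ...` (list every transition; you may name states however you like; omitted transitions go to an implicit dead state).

start=q0 accept=q2 q0-a->q1 q0-b->q0 q1-a->q1 q1-b->q2 q2-a->q2 q2-b->q2

States q0..q1 record the length of the longest prefix of `ab` that matches the current input suffix. Reaching q2 means `ab` has been seen, and we stay there forever. Accept from q2.
        a   b  
>  q0   q1  q0 
   q1   q1  q2 
 * q2   q2  q2 
(> = start, * = accepting)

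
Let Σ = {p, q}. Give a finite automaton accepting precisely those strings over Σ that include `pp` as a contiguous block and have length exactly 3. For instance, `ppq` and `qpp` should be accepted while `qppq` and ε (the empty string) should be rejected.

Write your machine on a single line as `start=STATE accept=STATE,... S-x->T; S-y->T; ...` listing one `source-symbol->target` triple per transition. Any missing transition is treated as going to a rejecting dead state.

start=A; accept=G; A-p->B; A-q->C; B-p->D; B-q->E; C-p->F; C-q->E; D-p->G; D-q->G; E-p->E; E-q->E; F-p->G; F-q->E; G-p->E; G-q->E

Handle the two conditions separately and then intersect. The first has 3 states tracking whether and how much of `pp` has been seen; the second has 5 states tracking the input length, saturating at 4. A product state is a pair (one from each), accepting exactly when both do. Equivalent product states are then merged.
       p  q 
>  A   B  C 
   B   D  E 
   C   F  E 
   D   G  G 
   E   E  E 
   F   G  E 
 * G   E  E 
(> = start, * = accepting)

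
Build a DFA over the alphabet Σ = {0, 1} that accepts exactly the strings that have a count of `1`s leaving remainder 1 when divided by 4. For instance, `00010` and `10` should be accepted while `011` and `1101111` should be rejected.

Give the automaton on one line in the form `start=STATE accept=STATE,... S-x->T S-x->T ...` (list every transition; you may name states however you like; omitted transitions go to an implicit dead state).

start=q0 accept=q1 q0-0->q0 q0-1->q1 q1-0->q1 q1-1->q2 q2-0->q2 q2-1->q3 q3-0->q3 q3-1->q0

The only thing that matters is how many `1`s have appeared, reduced mod 4. Use one state per residue: q0 for 0, …, q3 for 3. Reading `1` moves to the next residue; anything else stays put. q1 is accepting.
A 4-state machine:
        0   1  
>  q0   q0  q1 
 * q1   q1  q2 
   q2   q2  q3 
   q3   q3  q0 
(> = start, * = accepting)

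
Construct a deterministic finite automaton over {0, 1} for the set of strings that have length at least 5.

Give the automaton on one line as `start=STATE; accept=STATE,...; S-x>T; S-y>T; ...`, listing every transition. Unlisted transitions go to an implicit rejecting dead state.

We only need to distinguish lengths 0, 1, …, 5, and '>5'. Chain q0 → q1 → q2 → q3 → q4 → q5 → q6 on every symbol, with q6 looping. Accepting states: {q5, q6}.
A 7-state machine:
        0   1  
>  q0   q1  q1 
   q1   q2  q2 
   q2   q3  q3 
   q3   q4  q4 
   q4   q5  q5 
 * q5   q6  q6 
 * q6   q6  q6 
(> = start, * = accepting)

start=q0; accept=q5,q6; q0-0>q1; q0-1>q1; q1-0>q2; q1-1>q2; q2-0>q3; q2-1>q3; q3-0>q4; q3-1>q4; q4-0>q5; q4-1>q5; q5-0>q6; q5-1>q6; q6-0>q6; q6-1>q6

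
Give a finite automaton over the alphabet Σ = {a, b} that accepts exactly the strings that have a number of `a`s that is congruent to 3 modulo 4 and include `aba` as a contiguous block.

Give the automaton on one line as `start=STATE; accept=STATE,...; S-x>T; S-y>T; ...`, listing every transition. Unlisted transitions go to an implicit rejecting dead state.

Run two small machines in parallel and take their product. One (4 states) tracks the count of `a`s modulo 4; the other (4 states) tracks whether and how much of `aba` has been seen. Each combined state is a pair, one component from each; accept when both components accept.
A 16-state machine:
          a    b  
>  S0     S1   S0 
   S1     S2   S3 
   S2     S4   S5 
   S3     S6   S7 
   S4     S8   S9 
   S5    S10  S11 
   S6    S10   S6 
   S7     S2   S7 
   S8     S1  S12 
   S9    S13  S14 
 * S10   S13  S10 
   S11    S4  S11 
   S12   S15   S0 
   S13   S15  S13 
   S14    S8  S14 
   S15    S6  S15 
(> = start, * = accepting)

start=S0; accept=S10; S0-a>S1; S0-b>S0; S1-a>S2; S1-b>S3; S2-a>S4; S2-b>S5; S3-a>S6; S3-b>S7; S4-a>S8; S4-b>S9; S5-a>S10; S5-b>S11; S6-a>S10; S6-b>S6; S7-a>S2; S7-b>S7; S8-a>S1; S8-b>S12; S9-a>S13; S9-b>S14; S10-a>S13; S10-b>S10; S11-a>S4; S11-b>S11; S12-a>S15; S12-b>S0; S13-a>S15; S13-b>S13; S14-a>S8; S14-b>S14; S15-a>S6; S15-b>S15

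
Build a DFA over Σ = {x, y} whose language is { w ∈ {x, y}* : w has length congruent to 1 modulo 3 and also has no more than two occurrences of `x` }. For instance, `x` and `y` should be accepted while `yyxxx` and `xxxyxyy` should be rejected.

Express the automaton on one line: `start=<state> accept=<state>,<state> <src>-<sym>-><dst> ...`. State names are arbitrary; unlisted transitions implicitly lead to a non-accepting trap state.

Run two small machines in parallel and take their product. The first has 3 states tracking the input length modulo 3; the second has 4 states tracking the count of `x`s, saturating at 3. A product state is a pair (one from each), accepting exactly when both do.
A 12-state machine:
          x    y  
>  q0     q1   q2 
 * q1     q3   q4 
 * q2     q4   q5 
   q3     q6   q7 
   q4     q7   q8 
   q5     q8   q0 
   q6     q9   q9 
   q7     q9  q10 
   q8    q10   q1 
   q9    q11  q11 
 * q10   q11   q3 
   q11    q6   q6 
(> = start, * = accepting)

start=q0 accept=q1,q2,q10 q0-x->q1 q0-y->q2 q1-x->q3 q1-y->q4 q2-x->q4 q2-y->q5 q3-x->q6 q3-y->q7 q4-x->q7 q4-y->q8 q5-x->q8 q5-y->q0 q6-x->q9 q6-y->q9 q7-x->q9 q7-y->q10 q8-x->q10 q8-y->q1 q9-x->q11 q9-y->q11 q10-x->q11 q10-y->q3 q11-x->q6 q11-y->q6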